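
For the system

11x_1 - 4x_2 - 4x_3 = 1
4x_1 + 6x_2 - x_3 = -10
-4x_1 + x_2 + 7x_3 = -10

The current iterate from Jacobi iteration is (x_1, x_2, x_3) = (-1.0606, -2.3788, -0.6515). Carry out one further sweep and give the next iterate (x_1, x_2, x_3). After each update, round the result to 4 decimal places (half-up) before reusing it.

One sweep:
  x_1 = (1 - (-4)·-2.3788 - (-4)·-0.6515) / (11) = -1.0110
  x_2 = (-10 - (4)·-1.0606 - (-1)·-0.6515) / (6) = -1.0682
  x_3 = (-10 - (-4)·-1.0606 - (1)·-2.3788) / (7) = -1.6948

(-1.0110, -1.0682, -1.6948)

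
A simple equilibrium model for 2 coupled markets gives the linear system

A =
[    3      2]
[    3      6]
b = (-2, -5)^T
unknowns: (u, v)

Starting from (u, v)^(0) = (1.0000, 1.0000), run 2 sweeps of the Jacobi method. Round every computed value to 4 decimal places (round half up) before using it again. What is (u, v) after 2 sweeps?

(0.2222, -0.1667)

Iteration 1:
  u = (-2 - (2)·1.0000) / (3) = -1.3333
  v = (-5 - (3)·1.0000) / (6) = -1.3333
Iteration 2:
  u = (-2 - (2)·-1.3333) / (3) = 0.2222
  v = (-5 - (3)·-1.3333) / (6) = -0.1667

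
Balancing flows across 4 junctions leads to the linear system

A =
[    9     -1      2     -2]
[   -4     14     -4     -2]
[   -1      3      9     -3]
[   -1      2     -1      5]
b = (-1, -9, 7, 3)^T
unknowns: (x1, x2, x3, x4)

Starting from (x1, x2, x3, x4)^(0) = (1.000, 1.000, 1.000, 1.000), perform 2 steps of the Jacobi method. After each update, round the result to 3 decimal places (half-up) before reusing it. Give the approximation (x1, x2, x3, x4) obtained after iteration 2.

Iteration 1:
  x1 = (-1 - (-1)·1.000 - (2)·1.000 - (-2)·1.000) / (9) = 0.000
  x2 = (-9 - (-4)·1.000 - (-4)·1.000 - (-2)·1.000) / (14) = 0.071
  x3 = (7 - (-1)·1.000 - (3)·1.000 - (-3)·1.000) / (9) = 0.889
  x4 = (3 - (-1)·1.000 - (2)·1.000 - (-1)·1.000) / (5) = 0.600
Iteration 2:
  x1 = (-1 - (-1)·0.071 - (2)·0.889 - (-2)·0.600) / (9) = -0.167
  x2 = (-9 - (-4)·0.000 - (-4)·0.889 - (-2)·0.600) / (14) = -0.303
  x3 = (7 - (-1)·0.000 - (3)·0.071 - (-3)·0.600) / (9) = 0.954
  x4 = (3 - (-1)·0.000 - (2)·0.071 - (-1)·0.889) / (5) = 0.749

(-0.167, -0.303, 0.954, 0.749)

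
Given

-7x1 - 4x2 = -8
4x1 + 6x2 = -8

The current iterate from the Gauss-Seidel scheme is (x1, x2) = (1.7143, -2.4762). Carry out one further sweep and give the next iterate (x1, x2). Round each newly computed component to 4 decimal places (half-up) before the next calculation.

One sweep:
  x1 = (-8 - (-4)·-2.4762) / (-7) = 2.5578
  x2 = (-8 - (4)·2.5578) / (6) = -3.0385

(2.5578, -3.0385)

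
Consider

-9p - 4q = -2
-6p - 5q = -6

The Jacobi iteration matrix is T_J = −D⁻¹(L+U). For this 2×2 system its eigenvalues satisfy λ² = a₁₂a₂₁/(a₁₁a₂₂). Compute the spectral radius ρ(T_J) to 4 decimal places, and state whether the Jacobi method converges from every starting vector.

0.7303

a₁₂a₂₁/(a₁₁a₂₂) = (-4)·(-6) / ((-9)·(-5)) = 0.533333
ρ = √|0.533333| = √0.533333 = 0.7303
ρ < 1, so Jacobi converges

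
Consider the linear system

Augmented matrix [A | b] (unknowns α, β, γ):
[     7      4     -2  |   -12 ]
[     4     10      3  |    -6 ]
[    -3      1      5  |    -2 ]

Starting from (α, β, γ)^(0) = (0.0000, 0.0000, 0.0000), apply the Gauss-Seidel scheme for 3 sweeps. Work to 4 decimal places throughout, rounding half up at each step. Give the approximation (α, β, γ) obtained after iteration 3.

(-2.6443, 1.0117, -2.1889)

Iteration 1:
  α = (-12 - (4)·0.0000 - (-2)·0.0000) / (7) = -1.7143
  β = (-6 - (4)·-1.7143 - (3)·0.0000) / (10) = 0.0857
  γ = (-2 - (-3)·-1.7143 - (1)·0.0857) / (5) = -1.4457
Iteration 2:
  α = (-12 - (4)·0.0857 - (-2)·-1.4457) / (7) = -2.1763
  β = (-6 - (4)·-2.1763 - (3)·-1.4457) / (10) = 0.7042
  γ = (-2 - (-3)·-2.1763 - (1)·0.7042) / (5) = -1.8466
Iteration 3:
  α = (-12 - (4)·0.7042 - (-2)·-1.8466) / (7) = -2.6443
  β = (-6 - (4)·-2.6443 - (3)·-1.8466) / (10) = 1.0117
  γ = (-2 - (-3)·-2.6443 - (1)·1.0117) / (5) = -2.1889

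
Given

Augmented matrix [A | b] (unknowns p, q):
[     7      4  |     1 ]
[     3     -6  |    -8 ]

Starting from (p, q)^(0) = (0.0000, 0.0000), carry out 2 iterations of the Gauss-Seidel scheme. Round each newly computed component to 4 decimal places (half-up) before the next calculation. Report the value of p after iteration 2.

Iteration 1:
  p = (1 - (4)·0.0000) / (7) = 0.1429
  q = (-8 - (3)·0.1429) / (-6) = 1.4048
Iteration 2:
  p = (1 - (4)·1.4048) / (7) = -0.6599
  q = (-8 - (3)·-0.6599) / (-6) = 1.0034

-0.6599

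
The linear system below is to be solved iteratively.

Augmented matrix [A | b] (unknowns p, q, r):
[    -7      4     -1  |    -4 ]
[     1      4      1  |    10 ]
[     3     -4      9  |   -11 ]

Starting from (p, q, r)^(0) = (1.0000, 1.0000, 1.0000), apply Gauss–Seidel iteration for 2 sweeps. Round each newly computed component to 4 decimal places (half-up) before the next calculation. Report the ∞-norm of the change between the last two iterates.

Iteration 1:
  p = (-4 - (4)·1.0000 - (-1)·1.0000) / (-7) = 1.0000
  q = (10 - (1)·1.0000 - (1)·1.0000) / (4) = 2.0000
  r = (-11 - (3)·1.0000 - (-4)·2.0000) / (9) = -0.6667
Iteration 2:
  p = (-4 - (4)·2.0000 - (-1)·-0.6667) / (-7) = 1.8095
  q = (10 - (1)·1.8095 - (1)·-0.6667) / (4) = 2.2143
  r = (-11 - (3)·1.8095 - (-4)·2.2143) / (9) = -0.8413
Change: (0.8095, 0.2143, -0.1746) → max |·| = 0.8095

0.8095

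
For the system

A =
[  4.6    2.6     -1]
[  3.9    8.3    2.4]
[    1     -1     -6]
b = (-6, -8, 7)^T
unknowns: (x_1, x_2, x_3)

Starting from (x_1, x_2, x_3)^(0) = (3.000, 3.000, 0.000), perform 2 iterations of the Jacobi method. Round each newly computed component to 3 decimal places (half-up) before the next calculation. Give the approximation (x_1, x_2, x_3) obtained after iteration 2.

(-0.217, 0.783, -1.271)

Iteration 1:
  x_1 = (-6 - (2.6)·3.000 - (-1)·0.000) / (4.6) = -3.000
  x_2 = (-8 - (3.9)·3.000 - (2.4)·0.000) / (8.3) = -2.373
  x_3 = (7 - (1)·3.000 - (-1)·3.000) / (-6) = -1.167
Iteration 2:
  x_1 = (-6 - (2.6)·-2.373 - (-1)·-1.167) / (4.6) = -0.217
  x_2 = (-8 - (3.9)·-3.000 - (2.4)·-1.167) / (8.3) = 0.783
  x_3 = (7 - (1)·-3.000 - (-1)·-2.373) / (-6) = -1.271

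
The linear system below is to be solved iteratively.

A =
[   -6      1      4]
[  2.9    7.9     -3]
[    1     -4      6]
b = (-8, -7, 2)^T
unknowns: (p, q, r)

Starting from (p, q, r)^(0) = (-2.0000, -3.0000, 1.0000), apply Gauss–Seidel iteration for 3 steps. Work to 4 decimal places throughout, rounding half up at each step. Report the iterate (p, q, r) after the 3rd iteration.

(0.6206, -1.3875, -0.6951)

Iteration 1:
  p = (-8 - (1)·-3.0000 - (4)·1.0000) / (-6) = 1.5000
  q = (-7 - (2.9)·1.5000 - (-3)·1.0000) / (7.9) = -1.0570
  r = (2 - (1)·1.5000 - (-4)·-1.0570) / (6) = -0.6213
Iteration 2:
  p = (-8 - (1)·-1.0570 - (4)·-0.6213) / (-6) = 0.7430
  q = (-7 - (2.9)·0.7430 - (-3)·-0.6213) / (7.9) = -1.3948
  r = (2 - (1)·0.7430 - (-4)·-1.3948) / (6) = -0.7204
Iteration 3:
  p = (-8 - (1)·-1.3948 - (4)·-0.7204) / (-6) = 0.6206
  q = (-7 - (2.9)·0.6206 - (-3)·-0.7204) / (7.9) = -1.3875
  r = (2 - (1)·0.6206 - (-4)·-1.3875) / (6) = -0.6951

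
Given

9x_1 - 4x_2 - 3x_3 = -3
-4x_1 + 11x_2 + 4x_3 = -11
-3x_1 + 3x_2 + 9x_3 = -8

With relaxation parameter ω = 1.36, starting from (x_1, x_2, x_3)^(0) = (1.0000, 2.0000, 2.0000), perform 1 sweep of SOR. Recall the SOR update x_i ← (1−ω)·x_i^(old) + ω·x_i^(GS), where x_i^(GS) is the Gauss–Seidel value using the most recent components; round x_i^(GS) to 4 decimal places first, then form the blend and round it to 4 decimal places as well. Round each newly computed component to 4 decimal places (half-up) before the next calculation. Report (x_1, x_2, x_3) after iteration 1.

Iteration 1:
  x_1: GS value = (-3 - (-4)·2.0000 - (-3)·2.0000) / (9) = 1.2222;  x_1 ← (1−ω)·1.0000 + ω·1.2222 = 1.3022
  x_2: GS value = (-11 - (-4)·1.3022 - (4)·2.0000) / (11) = -1.2537;  x_2 ← (1−ω)·2.0000 + ω·-1.2537 = -2.4250
  x_3: GS value = (-8 - (-3)·1.3022 - (3)·-2.4250) / (9) = 0.3535;  x_3 ← (1−ω)·2.0000 + ω·0.3535 = -0.2392

(1.3022, -2.4250, -0.2392)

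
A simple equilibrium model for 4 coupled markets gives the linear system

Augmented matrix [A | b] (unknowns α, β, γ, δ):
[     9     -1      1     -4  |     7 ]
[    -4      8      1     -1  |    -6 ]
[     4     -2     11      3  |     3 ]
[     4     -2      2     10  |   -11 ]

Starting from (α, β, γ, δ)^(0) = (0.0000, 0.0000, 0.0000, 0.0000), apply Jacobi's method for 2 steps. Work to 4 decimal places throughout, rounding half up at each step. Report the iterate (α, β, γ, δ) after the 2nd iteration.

(0.1753, -0.5327, 0.1535, -1.6157)

Iteration 1:
  α = (7 - (-1)·0.0000 - (1)·0.0000 - (-4)·0.0000) / (9) = 0.7778
  β = (-6 - (-4)·0.0000 - (1)·0.0000 - (-1)·0.0000) / (8) = -0.7500
  γ = (3 - (4)·0.0000 - (-2)·0.0000 - (3)·0.0000) / (11) = 0.2727
  δ = (-11 - (4)·0.0000 - (-2)·0.0000 - (2)·0.0000) / (10) = -1.1000
Iteration 2:
  α = (7 - (-1)·-0.7500 - (1)·0.2727 - (-4)·-1.1000) / (9) = 0.1753
  β = (-6 - (-4)·0.7778 - (1)·0.2727 - (-1)·-1.1000) / (8) = -0.5327
  γ = (3 - (4)·0.7778 - (-2)·-0.7500 - (3)·-1.1000) / (11) = 0.1535
  δ = (-11 - (4)·0.7778 - (-2)·-0.7500 - (2)·0.2727) / (10) = -1.6157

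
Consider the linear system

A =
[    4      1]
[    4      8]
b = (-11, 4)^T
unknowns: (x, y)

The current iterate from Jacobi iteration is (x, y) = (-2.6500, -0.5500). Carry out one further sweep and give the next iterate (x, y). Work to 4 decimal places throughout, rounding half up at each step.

One sweep:
  x = (-11 - (1)·-0.5500) / (4) = -2.6125
  y = (4 - (4)·-2.6500) / (8) = 1.8250

(-2.6125, 1.8250)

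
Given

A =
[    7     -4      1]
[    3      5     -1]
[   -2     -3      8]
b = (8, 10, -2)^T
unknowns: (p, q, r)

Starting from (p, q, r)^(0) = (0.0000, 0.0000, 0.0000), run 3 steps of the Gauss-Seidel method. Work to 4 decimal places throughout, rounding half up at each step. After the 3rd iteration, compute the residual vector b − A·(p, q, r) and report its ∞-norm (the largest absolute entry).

Iteration 1:
  p = (8 - (-4)·0.0000 - (1)·0.0000) / (7) = 1.1429
  q = (10 - (3)·1.1429 - (-1)·0.0000) / (5) = 1.3143
  r = (-2 - (-2)·1.1429 - (-3)·1.3143) / (8) = 0.5286
Iteration 2:
  p = (8 - (-4)·1.3143 - (1)·0.5286) / (7) = 1.8184
  q = (10 - (3)·1.8184 - (-1)·0.5286) / (5) = 1.0147
  r = (-2 - (-2)·1.8184 - (-3)·1.0147) / (8) = 0.5851
Iteration 3:
  p = (8 - (-4)·1.0147 - (1)·0.5851) / (7) = 1.6391
  q = (10 - (3)·1.6391 - (-1)·0.5851) / (5) = 1.1336
  r = (-2 - (-2)·1.6391 - (-3)·1.1336) / (8) = 0.5849
Residual b − A·x = (0.4758, -0.0004, -0.0002); ∞-norm = 0.4758

0.4758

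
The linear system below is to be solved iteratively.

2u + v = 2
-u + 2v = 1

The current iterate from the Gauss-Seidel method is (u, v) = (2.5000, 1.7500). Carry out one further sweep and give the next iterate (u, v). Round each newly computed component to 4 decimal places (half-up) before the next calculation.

(0.1250, 0.5625)

One sweep:
  u = (2 - (1)·1.7500) / (2) = 0.1250
  v = (1 - (-1)·0.1250) / (2) = 0.5625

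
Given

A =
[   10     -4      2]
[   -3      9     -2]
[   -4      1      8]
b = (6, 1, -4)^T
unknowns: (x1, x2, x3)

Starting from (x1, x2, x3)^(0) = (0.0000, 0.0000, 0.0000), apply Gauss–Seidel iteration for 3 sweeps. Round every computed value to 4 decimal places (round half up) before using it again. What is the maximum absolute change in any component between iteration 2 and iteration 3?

Iteration 1:
  x1 = (6 - (-4)·0.0000 - (2)·0.0000) / (10) = 0.6000
  x2 = (1 - (-3)·0.6000 - (-2)·0.0000) / (9) = 0.3111
  x3 = (-4 - (-4)·0.6000 - (1)·0.3111) / (8) = -0.2389
Iteration 2:
  x1 = (6 - (-4)·0.3111 - (2)·-0.2389) / (10) = 0.7722
  x2 = (1 - (-3)·0.7722 - (-2)·-0.2389) / (9) = 0.3154
  x3 = (-4 - (-4)·0.7722 - (1)·0.3154) / (8) = -0.1533
Iteration 3:
  x1 = (6 - (-4)·0.3154 - (2)·-0.1533) / (10) = 0.7568
  x2 = (1 - (-3)·0.7568 - (-2)·-0.1533) / (9) = 0.3293
  x3 = (-4 - (-4)·0.7568 - (1)·0.3293) / (8) = -0.1628
Change: (-0.0154, 0.0139, -0.0095) → max |·| = 0.0154

0.0154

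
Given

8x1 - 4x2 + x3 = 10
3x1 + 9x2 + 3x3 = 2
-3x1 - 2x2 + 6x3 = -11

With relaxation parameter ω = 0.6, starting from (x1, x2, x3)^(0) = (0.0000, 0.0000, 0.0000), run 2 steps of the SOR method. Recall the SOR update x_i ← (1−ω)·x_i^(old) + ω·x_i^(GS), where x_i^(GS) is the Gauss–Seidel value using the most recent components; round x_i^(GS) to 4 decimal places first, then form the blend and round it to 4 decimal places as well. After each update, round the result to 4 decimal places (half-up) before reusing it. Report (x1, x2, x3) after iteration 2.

(1.1108, 0.0801, -1.1020)

Iteration 1:
  x1: GS value = (10 - (-4)·0.0000 - (1)·0.0000) / (8) = 1.2500;  x1 ← (1−ω)·0.0000 + ω·1.2500 = 0.7500
  x2: GS value = (2 - (3)·0.7500 - (3)·0.0000) / (9) = -0.0278;  x2 ← (1−ω)·0.0000 + ω·-0.0278 = -0.0167
  x3: GS value = (-11 - (-3)·0.7500 - (-2)·-0.0167) / (6) = -1.4639;  x3 ← (1−ω)·0.0000 + ω·-1.4639 = -0.8783
Iteration 2:
  x1: GS value = (10 - (-4)·-0.0167 - (1)·-0.8783) / (8) = 1.3514;  x1 ← (1−ω)·0.7500 + ω·1.3514 = 1.1108
  x2: GS value = (2 - (3)·1.1108 - (3)·-0.8783) / (9) = 0.1447;  x2 ← (1−ω)·-0.0167 + ω·0.1447 = 0.0801
  x3: GS value = (-11 - (-3)·1.1108 - (-2)·0.0801) / (6) = -1.2512;  x3 ← (1−ω)·-0.8783 + ω·-1.2512 = -1.1020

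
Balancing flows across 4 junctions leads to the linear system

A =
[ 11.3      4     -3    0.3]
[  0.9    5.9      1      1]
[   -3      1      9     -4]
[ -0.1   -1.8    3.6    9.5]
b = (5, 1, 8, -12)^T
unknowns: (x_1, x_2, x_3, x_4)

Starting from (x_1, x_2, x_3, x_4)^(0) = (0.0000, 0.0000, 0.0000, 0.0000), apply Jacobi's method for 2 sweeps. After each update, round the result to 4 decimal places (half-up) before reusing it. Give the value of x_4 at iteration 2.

-1.5632

Iteration 1:
  x_1 = (5 - (4)·0.0000 - (-3)·0.0000 - (0.3)·0.0000) / (11.3) = 0.4425
  x_2 = (1 - (0.9)·0.0000 - (1)·0.0000 - (1)·0.0000) / (5.9) = 0.1695
  x_3 = (8 - (-3)·0.0000 - (1)·0.0000 - (-4)·0.0000) / (9) = 0.8889
  x_4 = (-12 - (-0.1)·0.0000 - (-1.8)·0.0000 - (3.6)·0.0000) / (9.5) = -1.2632
Iteration 2:
  x_1 = (5 - (4)·0.1695 - (-3)·0.8889 - (0.3)·-1.2632) / (11.3) = 0.6520
  x_2 = (1 - (0.9)·0.4425 - (1)·0.8889 - (1)·-1.2632) / (5.9) = 0.1654
  x_3 = (8 - (-3)·0.4425 - (1)·0.1695 - (-4)·-1.2632) / (9) = 0.4561
  x_4 = (-12 - (-0.1)·0.4425 - (-1.8)·0.1695 - (3.6)·0.8889) / (9.5) = -1.5632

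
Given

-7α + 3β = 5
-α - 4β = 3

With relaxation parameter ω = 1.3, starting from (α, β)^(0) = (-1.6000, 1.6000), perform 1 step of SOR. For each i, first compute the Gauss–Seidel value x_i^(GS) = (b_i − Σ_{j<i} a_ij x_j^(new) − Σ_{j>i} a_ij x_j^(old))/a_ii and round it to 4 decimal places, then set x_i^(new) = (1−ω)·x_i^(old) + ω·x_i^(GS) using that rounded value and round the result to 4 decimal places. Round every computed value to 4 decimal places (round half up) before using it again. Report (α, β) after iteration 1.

(0.4428, -1.5989)

Iteration 1:
  α: GS value = (5 - (3)·1.6000) / (-7) = -0.0286;  α ← (1−ω)·-1.6000 + ω·-0.0286 = 0.4428
  β: GS value = (3 - (-1)·0.4428) / (-4) = -0.8607;  β ← (1−ω)·1.6000 + ω·-0.8607 = -1.5989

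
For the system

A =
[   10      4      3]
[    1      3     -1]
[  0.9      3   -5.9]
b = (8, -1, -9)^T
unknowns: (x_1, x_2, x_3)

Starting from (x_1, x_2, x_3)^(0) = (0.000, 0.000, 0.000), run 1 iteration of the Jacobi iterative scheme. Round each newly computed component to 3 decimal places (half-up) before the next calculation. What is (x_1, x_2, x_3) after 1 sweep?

(0.800, -0.333, 1.525)

Iteration 1:
  x_1 = (8 - (4)·0.000 - (3)·0.000) / (10) = 0.800
  x_2 = (-1 - (1)·0.000 - (-1)·0.000) / (3) = -0.333
  x_3 = (-9 - (0.9)·0.000 - (3)·0.000) / (-5.9) = 1.525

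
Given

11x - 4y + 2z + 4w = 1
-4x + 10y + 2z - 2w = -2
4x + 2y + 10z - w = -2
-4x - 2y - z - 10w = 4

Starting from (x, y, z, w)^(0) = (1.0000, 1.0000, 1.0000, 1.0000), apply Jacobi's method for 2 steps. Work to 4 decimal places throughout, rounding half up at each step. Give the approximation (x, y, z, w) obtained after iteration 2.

(0.6909, -0.3164, -0.3136, -0.3336)

Iteration 1:
  x = (1 - (-4)·1.0000 - (2)·1.0000 - (4)·1.0000) / (11) = -0.0909
  y = (-2 - (-4)·1.0000 - (2)·1.0000 - (-2)·1.0000) / (10) = 0.2000
  z = (-2 - (4)·1.0000 - (2)·1.0000 - (-1)·1.0000) / (10) = -0.7000
  w = (4 - (-4)·1.0000 - (-2)·1.0000 - (-1)·1.0000) / (-10) = -1.1000
Iteration 2:
  x = (1 - (-4)·0.2000 - (2)·-0.7000 - (4)·-1.1000) / (11) = 0.6909
  y = (-2 - (-4)·-0.0909 - (2)·-0.7000 - (-2)·-1.1000) / (10) = -0.3164
  z = (-2 - (4)·-0.0909 - (2)·0.2000 - (-1)·-1.1000) / (10) = -0.3136
  w = (4 - (-4)·-0.0909 - (-2)·0.2000 - (-1)·-0.7000) / (-10) = -0.3336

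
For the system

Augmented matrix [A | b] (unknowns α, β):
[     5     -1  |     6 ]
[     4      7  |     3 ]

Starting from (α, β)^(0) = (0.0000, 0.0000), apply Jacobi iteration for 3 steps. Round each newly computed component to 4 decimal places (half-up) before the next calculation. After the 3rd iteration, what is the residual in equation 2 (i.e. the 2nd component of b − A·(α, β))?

0.5483

Iteration 1:
  α = (6 - (-1)·0.0000) / (5) = 1.2000
  β = (3 - (4)·0.0000) / (7) = 0.4286
Iteration 2:
  α = (6 - (-1)·0.4286) / (5) = 1.2857
  β = (3 - (4)·1.2000) / (7) = -0.2571
Iteration 3:
  α = (6 - (-1)·-0.2571) / (5) = 1.1486
  β = (3 - (4)·1.2857) / (7) = -0.3061
Residual b − A·x = (-0.0491, 0.5483)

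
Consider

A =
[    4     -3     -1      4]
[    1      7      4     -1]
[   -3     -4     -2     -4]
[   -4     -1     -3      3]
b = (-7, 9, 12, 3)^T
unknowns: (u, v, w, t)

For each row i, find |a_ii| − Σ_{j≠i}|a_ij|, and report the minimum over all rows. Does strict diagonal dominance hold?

-9

row 1: |4| − (3+1+4) = -4
row 2: |7| − (1+4+1) = 1
row 3: |-2| − (3+4+4) = -9
row 4: |3| − (4+1+3) = -5
minimum over rows = -9 → not strictly diagonally dominant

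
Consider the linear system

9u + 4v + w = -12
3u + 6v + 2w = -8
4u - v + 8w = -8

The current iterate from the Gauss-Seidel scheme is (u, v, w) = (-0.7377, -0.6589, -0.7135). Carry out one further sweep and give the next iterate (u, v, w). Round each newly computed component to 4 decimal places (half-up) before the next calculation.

(-0.9612, -0.6149, -0.5963)

One sweep:
  u = (-12 - (4)·-0.6589 - (1)·-0.7135) / (9) = -0.9612
  v = (-8 - (3)·-0.9612 - (2)·-0.7135) / (6) = -0.6149
  w = (-8 - (4)·-0.9612 - (-1)·-0.6149) / (8) = -0.5963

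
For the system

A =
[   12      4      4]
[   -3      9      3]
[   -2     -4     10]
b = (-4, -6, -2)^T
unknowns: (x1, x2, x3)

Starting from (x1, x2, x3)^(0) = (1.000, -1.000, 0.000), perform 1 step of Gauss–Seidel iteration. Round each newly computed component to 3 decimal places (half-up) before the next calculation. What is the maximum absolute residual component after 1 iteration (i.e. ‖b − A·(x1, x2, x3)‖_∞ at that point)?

Iteration 1:
  x1 = (-4 - (4)·-1.000 - (4)·0.000) / (12) = 0.000
  x2 = (-6 - (-3)·0.000 - (3)·0.000) / (9) = -0.667
  x3 = (-2 - (-2)·0.000 - (-4)·-0.667) / (10) = -0.467
Residual b − A·x = (0.536, 1.404, 0.002); ∞-norm = 1.404

1.404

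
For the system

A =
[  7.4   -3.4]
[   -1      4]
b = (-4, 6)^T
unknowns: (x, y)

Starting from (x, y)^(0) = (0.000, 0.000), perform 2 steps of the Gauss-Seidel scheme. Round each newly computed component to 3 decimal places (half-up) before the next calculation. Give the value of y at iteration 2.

Iteration 1:
  x = (-4 - (-3.4)·0.000) / (7.4) = -0.541
  y = (6 - (-1)·-0.541) / (4) = 1.365
Iteration 2:
  x = (-4 - (-3.4)·1.365) / (7.4) = 0.087
  y = (6 - (-1)·0.087) / (4) = 1.522

1.522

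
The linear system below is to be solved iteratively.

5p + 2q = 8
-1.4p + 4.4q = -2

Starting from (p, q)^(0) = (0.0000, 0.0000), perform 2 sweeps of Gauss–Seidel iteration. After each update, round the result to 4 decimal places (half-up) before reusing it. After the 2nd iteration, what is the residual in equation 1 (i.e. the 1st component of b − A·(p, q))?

0.0138

Iteration 1:
  p = (8 - (2)·0.0000) / (5) = 1.6000
  q = (-2 - (-1.4)·1.6000) / (4.4) = 0.0545
Iteration 2:
  p = (8 - (2)·0.0545) / (5) = 1.5782
  q = (-2 - (-1.4)·1.5782) / (4.4) = 0.0476
Residual b − A·x = (0.0138, 0.0000)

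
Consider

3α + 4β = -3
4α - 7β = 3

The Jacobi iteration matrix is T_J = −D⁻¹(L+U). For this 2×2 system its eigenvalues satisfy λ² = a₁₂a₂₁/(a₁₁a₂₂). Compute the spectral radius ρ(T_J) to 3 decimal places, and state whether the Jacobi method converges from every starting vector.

a₁₂a₂₁/(a₁₁a₂₂) = (4)·(4) / ((3)·(-7)) = -0.761905
ρ = √|-0.761905| = √0.761905 = 0.873
ρ < 1, so Jacobi converges

0.873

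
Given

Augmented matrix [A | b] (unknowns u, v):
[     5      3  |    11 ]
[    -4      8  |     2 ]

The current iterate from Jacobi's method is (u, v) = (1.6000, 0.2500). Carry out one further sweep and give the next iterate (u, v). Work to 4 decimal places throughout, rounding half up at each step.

(2.0500, 1.0500)

One sweep:
  u = (11 - (3)·0.2500) / (5) = 2.0500
  v = (2 - (-4)·1.6000) / (8) = 1.0500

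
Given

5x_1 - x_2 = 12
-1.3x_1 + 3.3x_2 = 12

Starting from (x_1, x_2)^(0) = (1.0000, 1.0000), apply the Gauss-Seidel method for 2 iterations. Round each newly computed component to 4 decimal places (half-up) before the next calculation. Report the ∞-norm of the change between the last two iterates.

0.7321

Iteration 1:
  x_1 = (12 - (-1)·1.0000) / (5) = 2.6000
  x_2 = (12 - (-1.3)·2.6000) / (3.3) = 4.6606
Iteration 2:
  x_1 = (12 - (-1)·4.6606) / (5) = 3.3321
  x_2 = (12 - (-1.3)·3.3321) / (3.3) = 4.9490
Change: (0.7321, 0.2884) → max |·| = 0.7321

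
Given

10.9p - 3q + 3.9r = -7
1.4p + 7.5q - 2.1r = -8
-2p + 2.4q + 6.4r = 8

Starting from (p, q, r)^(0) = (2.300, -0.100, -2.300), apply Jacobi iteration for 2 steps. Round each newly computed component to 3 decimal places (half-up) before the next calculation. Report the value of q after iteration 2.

-0.534

Iteration 1:
  p = (-7 - (-3)·-0.100 - (3.9)·-2.300) / (10.9) = 0.153
  q = (-8 - (1.4)·2.300 - (-2.1)·-2.300) / (7.5) = -2.140
  r = (8 - (-2)·2.300 - (2.4)·-0.100) / (6.4) = 2.006
Iteration 2:
  p = (-7 - (-3)·-2.140 - (3.9)·2.006) / (10.9) = -1.949
  q = (-8 - (1.4)·0.153 - (-2.1)·2.006) / (7.5) = -0.534
  r = (8 - (-2)·0.153 - (2.4)·-2.140) / (6.4) = 2.100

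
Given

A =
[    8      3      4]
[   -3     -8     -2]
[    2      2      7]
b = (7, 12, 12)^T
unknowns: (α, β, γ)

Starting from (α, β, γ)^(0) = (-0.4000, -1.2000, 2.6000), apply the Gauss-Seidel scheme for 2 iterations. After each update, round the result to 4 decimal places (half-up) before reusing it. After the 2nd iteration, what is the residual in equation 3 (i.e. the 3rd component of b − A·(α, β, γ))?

0.0001

Iteration 1:
  α = (7 - (3)·-1.2000 - (4)·2.6000) / (8) = 0.0250
  β = (12 - (-3)·0.0250 - (-2)·2.6000) / (-8) = -2.1594
  γ = (12 - (2)·0.0250 - (2)·-2.1594) / (7) = 2.3241
Iteration 2:
  α = (7 - (3)·-2.1594 - (4)·2.3241) / (8) = 0.5227
  β = (12 - (-3)·0.5227 - (-2)·2.3241) / (-8) = -2.2770
  γ = (12 - (2)·0.5227 - (2)·-2.2770) / (7) = 2.2155
Residual b − A·x = (0.7874, -0.2169, 0.0001)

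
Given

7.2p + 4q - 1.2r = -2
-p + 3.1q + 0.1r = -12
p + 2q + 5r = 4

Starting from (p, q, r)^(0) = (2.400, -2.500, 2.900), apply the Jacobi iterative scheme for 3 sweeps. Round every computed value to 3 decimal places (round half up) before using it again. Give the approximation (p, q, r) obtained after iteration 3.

(1.903, -3.375, 1.817)

Iteration 1:
  p = (-2 - (4)·-2.500 - (-1.2)·2.900) / (7.2) = 1.594
  q = (-12 - (-1)·2.400 - (0.1)·2.900) / (3.1) = -3.190
  r = (4 - (1)·2.400 - (2)·-2.500) / (5) = 1.320
Iteration 2:
  p = (-2 - (4)·-3.190 - (-1.2)·1.320) / (7.2) = 1.714
  q = (-12 - (-1)·1.594 - (0.1)·1.320) / (3.1) = -3.399
  r = (4 - (1)·1.594 - (2)·-3.190) / (5) = 1.757
Iteration 3:
  p = (-2 - (4)·-3.399 - (-1.2)·1.757) / (7.2) = 1.903
  q = (-12 - (-1)·1.714 - (0.1)·1.757) / (3.1) = -3.375
  r = (4 - (1)·1.714 - (2)·-3.399) / (5) = 1.817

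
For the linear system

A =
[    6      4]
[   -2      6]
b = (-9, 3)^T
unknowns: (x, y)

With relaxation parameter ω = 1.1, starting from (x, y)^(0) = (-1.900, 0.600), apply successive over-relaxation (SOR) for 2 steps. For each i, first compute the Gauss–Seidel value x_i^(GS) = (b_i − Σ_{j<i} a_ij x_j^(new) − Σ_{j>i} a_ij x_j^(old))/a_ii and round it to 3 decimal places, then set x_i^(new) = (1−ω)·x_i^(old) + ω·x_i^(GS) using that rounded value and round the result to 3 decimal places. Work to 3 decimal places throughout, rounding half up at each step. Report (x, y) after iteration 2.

(-1.309, 0.091)

Iteration 1:
  x: GS value = (-9 - (4)·0.600) / (6) = -1.900;  x ← (1−ω)·-1.900 + ω·-1.900 = -1.900
  y: GS value = (3 - (-2)·-1.900) / (6) = -0.133;  y ← (1−ω)·0.600 + ω·-0.133 = -0.206
Iteration 2:
  x: GS value = (-9 - (4)·-0.206) / (6) = -1.363;  x ← (1−ω)·-1.900 + ω·-1.363 = -1.309
  y: GS value = (3 - (-2)·-1.309) / (6) = 0.064;  y ← (1−ω)·-0.206 + ω·0.064 = 0.091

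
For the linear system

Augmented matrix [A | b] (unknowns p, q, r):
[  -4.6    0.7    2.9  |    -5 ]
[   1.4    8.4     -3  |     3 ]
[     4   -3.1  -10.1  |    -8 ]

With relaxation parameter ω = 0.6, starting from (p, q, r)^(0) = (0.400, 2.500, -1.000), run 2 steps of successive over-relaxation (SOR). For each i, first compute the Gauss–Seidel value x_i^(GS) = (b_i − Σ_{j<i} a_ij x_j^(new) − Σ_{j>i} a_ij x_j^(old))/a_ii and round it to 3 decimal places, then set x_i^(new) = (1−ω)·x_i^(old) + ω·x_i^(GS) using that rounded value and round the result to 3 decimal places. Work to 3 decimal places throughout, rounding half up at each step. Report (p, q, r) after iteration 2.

(1.026, 0.498, 0.652)

Iteration 1:
  p: GS value = (-5 - (0.7)·2.500 - (2.9)·-1.000) / (-4.6) = 0.837;  p ← (1−ω)·0.400 + ω·0.837 = 0.662
  q: GS value = (3 - (1.4)·0.662 - (-3)·-1.000) / (8.4) = -0.110;  q ← (1−ω)·2.500 + ω·-0.110 = 0.934
  r: GS value = (-8 - (4)·0.662 - (-3.1)·0.934) / (-10.1) = 0.768;  r ← (1−ω)·-1.000 + ω·0.768 = 0.061
Iteration 2:
  p: GS value = (-5 - (0.7)·0.934 - (2.9)·0.061) / (-4.6) = 1.268;  p ← (1−ω)·0.662 + ω·1.268 = 1.026
  q: GS value = (3 - (1.4)·1.026 - (-3)·0.061) / (8.4) = 0.208;  q ← (1−ω)·0.934 + ω·0.208 = 0.498
  r: GS value = (-8 - (4)·1.026 - (-3.1)·0.498) / (-10.1) = 1.046;  r ← (1−ω)·0.061 + ω·1.046 = 0.652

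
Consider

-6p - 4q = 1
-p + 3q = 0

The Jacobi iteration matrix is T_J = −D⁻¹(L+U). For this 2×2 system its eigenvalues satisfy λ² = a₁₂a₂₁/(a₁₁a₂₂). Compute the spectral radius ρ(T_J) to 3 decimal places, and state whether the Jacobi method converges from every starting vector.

a₁₂a₂₁/(a₁₁a₂₂) = (-4)·(-1) / ((-6)·(3)) = -0.222222
ρ = √|-0.222222| = √0.222222 = 0.471
ρ < 1, so Jacobi converges

0.471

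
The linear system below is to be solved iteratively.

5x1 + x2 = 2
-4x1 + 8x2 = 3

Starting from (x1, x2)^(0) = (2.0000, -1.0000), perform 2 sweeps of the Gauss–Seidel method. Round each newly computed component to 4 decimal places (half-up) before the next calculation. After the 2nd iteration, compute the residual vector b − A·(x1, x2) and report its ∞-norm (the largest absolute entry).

Iteration 1:
  x1 = (2 - (1)·-1.0000) / (5) = 0.6000
  x2 = (3 - (-4)·0.6000) / (8) = 0.6750
Iteration 2:
  x1 = (2 - (1)·0.6750) / (5) = 0.2650
  x2 = (3 - (-4)·0.2650) / (8) = 0.5075
Residual b − A·x = (0.1675, 0.0000); ∞-norm = 0.1675

0.1675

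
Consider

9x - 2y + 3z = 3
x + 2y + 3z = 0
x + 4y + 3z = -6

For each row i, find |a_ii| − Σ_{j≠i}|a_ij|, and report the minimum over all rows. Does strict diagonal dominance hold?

-2

row 1: |9| − (2+3) = 4
row 2: |2| − (1+3) = -2
row 3: |3| − (1+4) = -2
minimum over rows = -2 → not strictly diagonally dominant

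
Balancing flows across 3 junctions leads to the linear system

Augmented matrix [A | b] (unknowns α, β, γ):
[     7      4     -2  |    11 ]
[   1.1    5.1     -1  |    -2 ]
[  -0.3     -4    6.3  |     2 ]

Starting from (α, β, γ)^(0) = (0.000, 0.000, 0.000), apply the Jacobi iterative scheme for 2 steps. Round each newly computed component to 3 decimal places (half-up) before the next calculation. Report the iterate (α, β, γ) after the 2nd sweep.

Iteration 1:
  α = (11 - (4)·0.000 - (-2)·0.000) / (7) = 1.571
  β = (-2 - (1.1)·0.000 - (-1)·0.000) / (5.1) = -0.392
  γ = (2 - (-0.3)·0.000 - (-4)·0.000) / (6.3) = 0.317
Iteration 2:
  α = (11 - (4)·-0.392 - (-2)·0.317) / (7) = 1.886
  β = (-2 - (1.1)·1.571 - (-1)·0.317) / (5.1) = -0.669
  γ = (2 - (-0.3)·1.571 - (-4)·-0.392) / (6.3) = 0.143

(1.886, -0.669, 0.143)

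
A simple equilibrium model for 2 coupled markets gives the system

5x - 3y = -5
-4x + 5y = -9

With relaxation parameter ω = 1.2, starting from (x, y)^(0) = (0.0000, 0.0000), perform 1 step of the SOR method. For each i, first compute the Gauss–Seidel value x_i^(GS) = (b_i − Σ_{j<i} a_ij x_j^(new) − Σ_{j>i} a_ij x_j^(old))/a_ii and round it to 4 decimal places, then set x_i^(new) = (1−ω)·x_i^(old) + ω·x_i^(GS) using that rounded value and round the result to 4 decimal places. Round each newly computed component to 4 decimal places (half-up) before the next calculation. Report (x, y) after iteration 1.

Iteration 1:
  x: GS value = (-5 - (-3)·0.0000) / (5) = -1.0000;  x ← (1−ω)·0.0000 + ω·-1.0000 = -1.2000
  y: GS value = (-9 - (-4)·-1.2000) / (5) = -2.7600;  y ← (1−ω)·0.0000 + ω·-2.7600 = -3.3120

(-1.2000, -3.3120)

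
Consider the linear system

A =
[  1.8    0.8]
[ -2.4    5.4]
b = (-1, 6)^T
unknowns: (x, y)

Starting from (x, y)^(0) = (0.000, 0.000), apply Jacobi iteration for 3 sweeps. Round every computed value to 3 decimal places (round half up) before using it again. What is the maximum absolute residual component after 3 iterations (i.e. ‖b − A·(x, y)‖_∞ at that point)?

Iteration 1:
  x = (-1 - (0.8)·0.000) / (1.8) = -0.556
  y = (6 - (-2.4)·0.000) / (5.4) = 1.111
Iteration 2:
  x = (-1 - (0.8)·1.111) / (1.8) = -1.049
  y = (6 - (-2.4)·-0.556) / (5.4) = 0.864
Iteration 3:
  x = (-1 - (0.8)·0.864) / (1.8) = -0.940
  y = (6 - (-2.4)·-1.049) / (5.4) = 0.645
Residual b − A·x = (0.176, 0.261); ∞-norm = 0.261

0.261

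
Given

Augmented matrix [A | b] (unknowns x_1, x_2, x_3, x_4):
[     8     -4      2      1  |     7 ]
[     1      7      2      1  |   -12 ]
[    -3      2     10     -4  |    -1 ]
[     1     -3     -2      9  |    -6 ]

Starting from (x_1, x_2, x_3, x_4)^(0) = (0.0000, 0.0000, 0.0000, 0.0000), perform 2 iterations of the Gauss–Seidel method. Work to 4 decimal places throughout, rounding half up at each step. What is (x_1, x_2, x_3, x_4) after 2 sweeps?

Iteration 1:
  x_1 = (7 - (-4)·0.0000 - (2)·0.0000 - (1)·0.0000) / (8) = 0.8750
  x_2 = (-12 - (1)·0.8750 - (2)·0.0000 - (1)·0.0000) / (7) = -1.8393
  x_3 = (-1 - (-3)·0.8750 - (2)·-1.8393 - (-4)·0.0000) / (10) = 0.5304
  x_4 = (-6 - (1)·0.8750 - (-3)·-1.8393 - (-2)·0.5304) / (9) = -1.2591
Iteration 2:
  x_1 = (7 - (-4)·-1.8393 - (2)·0.5304 - (1)·-1.2591) / (8) = -0.0199
  x_2 = (-12 - (1)·-0.0199 - (2)·0.5304 - (1)·-1.2591) / (7) = -1.6831
  x_3 = (-1 - (-3)·-0.0199 - (2)·-1.6831 - (-4)·-1.2591) / (10) = -0.2730
  x_4 = (-6 - (1)·-0.0199 - (-3)·-1.6831 - (-2)·-0.2730) / (9) = -1.2862

(-0.0199, -1.6831, -0.2730, -1.2862)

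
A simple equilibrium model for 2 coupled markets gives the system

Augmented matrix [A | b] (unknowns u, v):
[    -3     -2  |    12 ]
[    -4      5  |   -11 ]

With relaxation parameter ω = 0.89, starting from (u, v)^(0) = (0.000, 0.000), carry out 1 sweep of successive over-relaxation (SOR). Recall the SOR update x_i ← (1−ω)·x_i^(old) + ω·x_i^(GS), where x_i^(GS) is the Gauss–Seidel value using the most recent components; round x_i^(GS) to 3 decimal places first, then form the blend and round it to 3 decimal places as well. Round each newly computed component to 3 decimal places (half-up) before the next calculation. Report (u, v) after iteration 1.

(-3.560, -4.493)

Iteration 1:
  u: GS value = (12 - (-2)·0.000) / (-3) = -4.000;  u ← (1−ω)·0.000 + ω·-4.000 = -3.560
  v: GS value = (-11 - (-4)·-3.560) / (5) = -5.048;  v ← (1−ω)·0.000 + ω·-5.048 = -4.493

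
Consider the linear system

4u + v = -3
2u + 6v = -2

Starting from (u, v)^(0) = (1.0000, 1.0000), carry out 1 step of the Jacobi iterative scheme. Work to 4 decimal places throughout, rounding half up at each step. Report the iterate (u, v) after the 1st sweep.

(-1.0000, -0.6667)

Iteration 1:
  u = (-3 - (1)·1.0000) / (4) = -1.0000
  v = (-2 - (2)·1.0000) / (6) = -0.6667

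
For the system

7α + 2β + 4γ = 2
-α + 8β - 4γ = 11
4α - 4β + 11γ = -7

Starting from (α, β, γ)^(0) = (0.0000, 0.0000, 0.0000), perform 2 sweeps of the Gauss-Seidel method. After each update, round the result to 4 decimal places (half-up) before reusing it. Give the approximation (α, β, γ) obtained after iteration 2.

Iteration 1:
  α = (2 - (2)·0.0000 - (4)·0.0000) / (7) = 0.2857
  β = (11 - (-1)·0.2857 - (-4)·0.0000) / (8) = 1.4107
  γ = (-7 - (4)·0.2857 - (-4)·1.4107) / (11) = -0.2273
Iteration 2:
  α = (2 - (2)·1.4107 - (4)·-0.2273) / (7) = 0.0125
  β = (11 - (-1)·0.0125 - (-4)·-0.2273) / (8) = 1.2629
  γ = (-7 - (4)·0.0125 - (-4)·1.2629) / (11) = -0.1817

(0.0125, 1.2629, -0.1817)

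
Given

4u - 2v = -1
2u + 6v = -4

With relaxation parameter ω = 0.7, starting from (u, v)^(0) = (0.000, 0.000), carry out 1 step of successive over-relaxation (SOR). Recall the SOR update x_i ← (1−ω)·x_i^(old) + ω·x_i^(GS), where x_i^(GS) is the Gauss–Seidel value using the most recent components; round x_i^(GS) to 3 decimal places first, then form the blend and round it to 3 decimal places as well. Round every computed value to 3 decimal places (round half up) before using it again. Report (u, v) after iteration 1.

(-0.175, -0.426)

Iteration 1:
  u: GS value = (-1 - (-2)·0.000) / (4) = -0.250;  u ← (1−ω)·0.000 + ω·-0.250 = -0.175
  v: GS value = (-4 - (2)·-0.175) / (6) = -0.608;  v ← (1−ω)·0.000 + ω·-0.608 = -0.426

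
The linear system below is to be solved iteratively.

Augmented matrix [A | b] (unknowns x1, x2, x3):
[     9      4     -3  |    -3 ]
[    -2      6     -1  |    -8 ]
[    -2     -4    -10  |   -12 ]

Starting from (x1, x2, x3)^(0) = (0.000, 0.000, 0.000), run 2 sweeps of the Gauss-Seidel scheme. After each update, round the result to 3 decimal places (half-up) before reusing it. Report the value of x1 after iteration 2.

0.923

Iteration 1:
  x1 = (-3 - (4)·0.000 - (-3)·0.000) / (9) = -0.333
  x2 = (-8 - (-2)·-0.333 - (-1)·0.000) / (6) = -1.444
  x3 = (-12 - (-2)·-0.333 - (-4)·-1.444) / (-10) = 1.844
Iteration 2:
  x1 = (-3 - (4)·-1.444 - (-3)·1.844) / (9) = 0.923
  x2 = (-8 - (-2)·0.923 - (-1)·1.844) / (6) = -0.718
  x3 = (-12 - (-2)·0.923 - (-4)·-0.718) / (-10) = 1.303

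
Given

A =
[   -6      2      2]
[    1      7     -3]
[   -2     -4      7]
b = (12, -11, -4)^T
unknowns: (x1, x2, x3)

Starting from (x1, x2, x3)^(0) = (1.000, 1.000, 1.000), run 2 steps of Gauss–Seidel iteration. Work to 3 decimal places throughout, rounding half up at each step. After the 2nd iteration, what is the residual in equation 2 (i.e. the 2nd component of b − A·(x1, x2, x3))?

Iteration 1:
  x1 = (12 - (2)·1.000 - (2)·1.000) / (-6) = -1.333
  x2 = (-11 - (1)·-1.333 - (-3)·1.000) / (7) = -0.952
  x3 = (-4 - (-2)·-1.333 - (-4)·-0.952) / (7) = -1.496
Iteration 2:
  x1 = (12 - (2)·-0.952 - (2)·-1.496) / (-6) = -2.816
  x2 = (-11 - (1)·-2.816 - (-3)·-1.496) / (7) = -1.810
  x3 = (-4 - (-2)·-2.816 - (-4)·-1.810) / (7) = -2.410
Residual b − A·x = (3.544, -2.744, -0.002)

-2.744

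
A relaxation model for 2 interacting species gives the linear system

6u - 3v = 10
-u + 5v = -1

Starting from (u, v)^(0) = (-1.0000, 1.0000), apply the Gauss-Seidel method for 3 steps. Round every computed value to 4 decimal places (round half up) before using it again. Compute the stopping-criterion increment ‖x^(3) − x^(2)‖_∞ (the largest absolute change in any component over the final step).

0.0383

Iteration 1:
  u = (10 - (-3)·1.0000) / (6) = 2.1667
  v = (-1 - (-1)·2.1667) / (5) = 0.2333
Iteration 2:
  u = (10 - (-3)·0.2333) / (6) = 1.7833
  v = (-1 - (-1)·1.7833) / (5) = 0.1567
Iteration 3:
  u = (10 - (-3)·0.1567) / (6) = 1.7450
  v = (-1 - (-1)·1.7450) / (5) = 0.1490
Change: (-0.0383, -0.0077) → max |·| = 0.0383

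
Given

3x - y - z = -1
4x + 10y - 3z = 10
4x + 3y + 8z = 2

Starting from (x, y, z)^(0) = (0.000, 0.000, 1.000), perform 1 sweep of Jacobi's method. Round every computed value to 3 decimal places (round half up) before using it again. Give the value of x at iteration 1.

0.000

Iteration 1:
  x = (-1 - (-1)·0.000 - (-1)·1.000) / (3) = 0.000
  y = (10 - (4)·0.000 - (-3)·1.000) / (10) = 1.300
  z = (2 - (4)·0.000 - (3)·0.000) / (8) = 0.250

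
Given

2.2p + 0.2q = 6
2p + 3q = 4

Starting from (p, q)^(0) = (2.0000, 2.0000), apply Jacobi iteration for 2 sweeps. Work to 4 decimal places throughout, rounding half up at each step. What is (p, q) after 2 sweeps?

(2.7273, -0.3637)

Iteration 1:
  p = (6 - (0.2)·2.0000) / (2.2) = 2.5455
  q = (4 - (2)·2.0000) / (3) = 0.0000
Iteration 2:
  p = (6 - (0.2)·0.0000) / (2.2) = 2.7273
  q = (4 - (2)·2.5455) / (3) = -0.3637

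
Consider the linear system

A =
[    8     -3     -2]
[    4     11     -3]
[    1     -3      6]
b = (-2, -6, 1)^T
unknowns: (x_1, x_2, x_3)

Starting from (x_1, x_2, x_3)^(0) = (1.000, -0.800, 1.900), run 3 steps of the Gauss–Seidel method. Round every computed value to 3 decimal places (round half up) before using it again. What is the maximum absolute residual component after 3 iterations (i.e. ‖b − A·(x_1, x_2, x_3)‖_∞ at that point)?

Iteration 1:
  x_1 = (-2 - (-3)·-0.800 - (-2)·1.900) / (8) = -0.075
  x_2 = (-6 - (4)·-0.075 - (-3)·1.900) / (11) = 0.000
  x_3 = (1 - (1)·-0.075 - (-3)·0.000) / (6) = 0.179
Iteration 2:
  x_1 = (-2 - (-3)·0.000 - (-2)·0.179) / (8) = -0.205
  x_2 = (-6 - (4)·-0.205 - (-3)·0.179) / (11) = -0.422
  x_3 = (1 - (1)·-0.205 - (-3)·-0.422) / (6) = -0.010
Iteration 3:
  x_1 = (-2 - (-3)·-0.422 - (-2)·-0.010) / (8) = -0.411
  x_2 = (-6 - (4)·-0.411 - (-3)·-0.010) / (11) = -0.399
  x_3 = (1 - (1)·-0.411 - (-3)·-0.399) / (6) = 0.036
Residual b − A·x = (0.163, 0.141, -0.002); ∞-norm = 0.163

0.163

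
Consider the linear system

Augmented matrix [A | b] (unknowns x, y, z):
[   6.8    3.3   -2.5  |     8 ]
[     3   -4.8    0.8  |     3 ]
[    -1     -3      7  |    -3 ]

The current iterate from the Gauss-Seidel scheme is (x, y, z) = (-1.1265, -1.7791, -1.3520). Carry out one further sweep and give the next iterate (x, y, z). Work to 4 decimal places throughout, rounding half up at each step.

(1.5428, 0.1139, -0.1594)

One sweep:
  x = (8 - (3.3)·-1.7791 - (-2.5)·-1.3520) / (6.8) = 1.5428
  y = (3 - (3)·1.5428 - (0.8)·-1.3520) / (-4.8) = 0.1139
  z = (-3 - (-1)·1.5428 - (-3)·0.1139) / (7) = -0.1594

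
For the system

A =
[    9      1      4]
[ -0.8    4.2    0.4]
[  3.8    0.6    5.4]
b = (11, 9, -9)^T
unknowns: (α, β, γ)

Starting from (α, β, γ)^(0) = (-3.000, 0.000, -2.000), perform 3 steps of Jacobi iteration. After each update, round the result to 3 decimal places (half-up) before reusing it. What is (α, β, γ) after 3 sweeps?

(2.432, 2.620, -2.528)

Iteration 1:
  α = (11 - (1)·0.000 - (4)·-2.000) / (9) = 2.111
  β = (9 - (-0.8)·-3.000 - (0.4)·-2.000) / (4.2) = 1.762
  γ = (-9 - (3.8)·-3.000 - (0.6)·0.000) / (5.4) = 0.444
Iteration 2:
  α = (11 - (1)·1.762 - (4)·0.444) / (9) = 0.829
  β = (9 - (-0.8)·2.111 - (0.4)·0.444) / (4.2) = 2.503
  γ = (-9 - (3.8)·2.111 - (0.6)·1.762) / (5.4) = -3.348
Iteration 3:
  α = (11 - (1)·2.503 - (4)·-3.348) / (9) = 2.432
  β = (9 - (-0.8)·0.829 - (0.4)·-3.348) / (4.2) = 2.620
  γ = (-9 - (3.8)·0.829 - (0.6)·2.503) / (5.4) = -2.528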